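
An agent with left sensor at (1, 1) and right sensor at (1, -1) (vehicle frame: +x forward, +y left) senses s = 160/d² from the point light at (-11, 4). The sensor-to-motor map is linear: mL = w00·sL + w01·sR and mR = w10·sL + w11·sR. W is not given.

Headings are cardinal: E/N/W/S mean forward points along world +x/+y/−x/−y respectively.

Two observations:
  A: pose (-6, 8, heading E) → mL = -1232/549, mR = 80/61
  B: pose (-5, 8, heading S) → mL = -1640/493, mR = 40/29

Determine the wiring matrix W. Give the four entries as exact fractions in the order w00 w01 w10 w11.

obs A: pose=(-6,8,E) → sL=160/61, sR=32/9, mL=-1232/549, mR=80/61
obs B: pose=(-5,8,S) → sL=80/29, sR=80/17, mL=-1640/493, mR=40/29
sensor matrix S = [[160/61, 32/9], [80/29, 80/17]]; det S = 686080/270657
solve [mL_A; mL_B] = S·[w00; w01] and [mR_A; mR_B] = S·[w10; w11]:
  w00 = 1/2, w01 = -1, w10 = 1/2, w11 = 0

1/2 -1 1/2 0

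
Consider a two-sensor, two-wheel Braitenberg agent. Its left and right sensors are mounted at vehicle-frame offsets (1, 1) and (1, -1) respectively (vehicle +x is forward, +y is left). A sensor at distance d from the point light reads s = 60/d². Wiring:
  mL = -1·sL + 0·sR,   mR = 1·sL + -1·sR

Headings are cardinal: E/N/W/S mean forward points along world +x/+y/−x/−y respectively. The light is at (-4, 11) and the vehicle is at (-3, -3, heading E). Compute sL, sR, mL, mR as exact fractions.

left sensor world pos  = (-2, -2); dL² = 173
right sensor world pos = (-2, -4); dR² = 229
sL = 60/173 = 60/173
sR = 60/229 = 60/229
mL = -1·sL + 0·sR = -60/173
mR = 1·sL + -1·sR = 3360/39617

60/173 60/229 -60/173 3360/39617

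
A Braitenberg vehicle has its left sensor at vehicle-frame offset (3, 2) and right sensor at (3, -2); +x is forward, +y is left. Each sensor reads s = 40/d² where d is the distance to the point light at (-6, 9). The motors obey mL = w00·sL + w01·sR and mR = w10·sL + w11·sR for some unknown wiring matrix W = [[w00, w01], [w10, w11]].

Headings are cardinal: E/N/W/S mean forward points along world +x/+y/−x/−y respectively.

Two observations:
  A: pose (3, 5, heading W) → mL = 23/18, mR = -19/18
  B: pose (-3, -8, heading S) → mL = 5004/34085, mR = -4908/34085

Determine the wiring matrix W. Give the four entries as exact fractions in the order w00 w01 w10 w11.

1/2 1 -1 -1/2

obs A: pose=(3,5,W) → sL=5/9, sR=1, mL=23/18, mR=-19/18
obs B: pose=(-3,-8,S) → sL=8/85, sR=40/401, mL=5004/34085, mR=-4908/34085
sensor matrix S = [[5/9, 1], [8/85, 40/401]]; det S = -11872/306765
solve [mL_A; mL_B] = S·[w00; w01] and [mR_A; mR_B] = S·[w10; w11]:
  w00 = 1/2, w01 = 1, w10 = -1, w11 = -1/2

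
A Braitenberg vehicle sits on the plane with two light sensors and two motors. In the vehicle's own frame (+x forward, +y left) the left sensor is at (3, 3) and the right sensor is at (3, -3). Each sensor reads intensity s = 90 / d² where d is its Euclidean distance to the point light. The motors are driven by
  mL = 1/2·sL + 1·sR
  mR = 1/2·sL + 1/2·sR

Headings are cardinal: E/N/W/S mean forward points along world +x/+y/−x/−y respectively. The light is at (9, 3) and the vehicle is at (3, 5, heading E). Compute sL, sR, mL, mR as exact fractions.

45/17 9 351/34 99/17

left sensor world pos  = (6, 8); dL² = 34
right sensor world pos = (6, 2); dR² = 10
sL = 90/34 = 45/17
sR = 90/10 = 9
mL = 1/2·sL + 1·sR = 351/34
mR = 1/2·sL + 1/2·sR = 99/17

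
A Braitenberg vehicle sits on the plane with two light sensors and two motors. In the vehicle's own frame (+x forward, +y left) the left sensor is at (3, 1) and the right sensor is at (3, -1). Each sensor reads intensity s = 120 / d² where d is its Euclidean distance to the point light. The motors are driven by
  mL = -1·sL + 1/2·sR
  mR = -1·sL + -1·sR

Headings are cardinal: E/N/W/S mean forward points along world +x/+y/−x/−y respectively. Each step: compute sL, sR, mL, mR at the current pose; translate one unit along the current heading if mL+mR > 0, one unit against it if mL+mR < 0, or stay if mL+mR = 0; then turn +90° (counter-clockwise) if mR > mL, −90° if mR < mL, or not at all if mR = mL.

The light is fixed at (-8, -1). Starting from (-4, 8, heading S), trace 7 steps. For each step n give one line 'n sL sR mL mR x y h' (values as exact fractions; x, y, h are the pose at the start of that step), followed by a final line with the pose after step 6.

n=0: pose=(-4,8,S); sL=120/61, sR=8/3; mL=-116/183, mR=-848/183; mL+mR=-964/183 → advance -1; mR−mL=-4 → turn -1·90°
n=1: pose=(-4,9,W); sL=60/41, sR=60/61; mL=-2430/2501, mR=-6120/2501; mL+mR=-8550/2501 → advance -1; mR−mL=-90/61 → turn -1·90°
n=2: pose=(-3,9,N); sL=24/37, sR=24/41; mL=-540/1517, mR=-1872/1517; mL+mR=-2412/1517 → advance -1; mR−mL=-36/41 → turn -1·90°
n=3: pose=(-3,8,E); sL=30/41, sR=15/16; mL=-345/1312, mR=-1095/656; mL+mR=-2535/1312 → advance -1; mR−mL=-45/32 → turn -1·90°
n=4: pose=(-4,8,S); sL=120/61, sR=8/3; mL=-116/183, mR=-848/183; mL+mR=-964/183 → advance -1; mR−mL=-4 → turn -1·90°
n=5: pose=(-4,9,W); sL=60/41, sR=60/61; mL=-2430/2501, mR=-6120/2501; mL+mR=-8550/2501 → advance -1; mR−mL=-90/61 → turn -1·90°
n=6: pose=(-3,9,N); sL=24/37, sR=24/41; mL=-540/1517, mR=-1872/1517; mL+mR=-2412/1517 → advance -1; mR−mL=-36/41 → turn -1·90°

0 120/61 8/3 -116/183 -848/183 -4 8 S
1 60/41 60/61 -2430/2501 -6120/2501 -4 9 W
2 24/37 24/41 -540/1517 -1872/1517 -3 9 N
3 30/41 15/16 -345/1312 -1095/656 -3 8 E
4 120/61 8/3 -116/183 -848/183 -4 8 S
5 60/41 60/61 -2430/2501 -6120/2501 -4 9 W
6 24/37 24/41 -540/1517 -1872/1517 -3 9 N
final -3 8 E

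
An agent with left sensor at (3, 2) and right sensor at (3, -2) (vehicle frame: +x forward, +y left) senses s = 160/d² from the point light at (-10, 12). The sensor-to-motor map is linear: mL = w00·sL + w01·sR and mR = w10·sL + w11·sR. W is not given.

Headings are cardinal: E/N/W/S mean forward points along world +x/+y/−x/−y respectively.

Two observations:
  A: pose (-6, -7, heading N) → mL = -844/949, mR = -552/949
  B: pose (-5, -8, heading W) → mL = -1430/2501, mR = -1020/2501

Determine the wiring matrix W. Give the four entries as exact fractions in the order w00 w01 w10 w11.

-1 -1/2 -1/2 -1/2

obs A: pose=(-6,-7,N) → sL=8/13, sR=40/73, mL=-844/949, mR=-552/949
obs B: pose=(-5,-8,W) → sL=20/61, sR=20/41, mL=-1430/2501, mR=-1020/2501
sensor matrix S = [[8/13, 40/73], [20/61, 20/41]]; det S = 286080/2373449
solve [mL_A; mL_B] = S·[w00; w01] and [mR_A; mR_B] = S·[w10; w11]:
  w00 = -1, w01 = -1/2, w10 = -1/2, w11 = -1/2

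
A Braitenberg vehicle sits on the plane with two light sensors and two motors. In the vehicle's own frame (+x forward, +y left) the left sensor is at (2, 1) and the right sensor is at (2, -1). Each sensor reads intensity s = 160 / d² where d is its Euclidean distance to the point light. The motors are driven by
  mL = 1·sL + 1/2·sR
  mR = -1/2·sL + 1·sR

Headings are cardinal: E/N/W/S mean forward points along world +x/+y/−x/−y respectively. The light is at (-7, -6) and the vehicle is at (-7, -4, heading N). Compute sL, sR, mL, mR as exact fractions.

160/17 160/17 240/17 80/17

left sensor world pos  = (-8, -2); dL² = 17
right sensor world pos = (-6, -2); dR² = 17
sL = 160/17 = 160/17
sR = 160/17 = 160/17
mL = 1·sL + 1/2·sR = 240/17
mR = -1/2·sL + 1·sR = 80/17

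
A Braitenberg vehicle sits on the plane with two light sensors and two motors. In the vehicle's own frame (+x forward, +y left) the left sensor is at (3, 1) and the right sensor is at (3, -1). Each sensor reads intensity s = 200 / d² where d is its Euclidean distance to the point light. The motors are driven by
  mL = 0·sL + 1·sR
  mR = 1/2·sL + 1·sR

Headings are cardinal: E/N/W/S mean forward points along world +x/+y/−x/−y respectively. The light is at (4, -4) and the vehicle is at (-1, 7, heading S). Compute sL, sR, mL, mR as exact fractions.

5/2 2 2 13/4

left sensor world pos  = (0, 4); dL² = 80
right sensor world pos = (-2, 4); dR² = 100
sL = 200/80 = 5/2
sR = 200/100 = 2
mL = 0·sL + 1·sR = 2
mR = 1/2·sL + 1·sR = 13/4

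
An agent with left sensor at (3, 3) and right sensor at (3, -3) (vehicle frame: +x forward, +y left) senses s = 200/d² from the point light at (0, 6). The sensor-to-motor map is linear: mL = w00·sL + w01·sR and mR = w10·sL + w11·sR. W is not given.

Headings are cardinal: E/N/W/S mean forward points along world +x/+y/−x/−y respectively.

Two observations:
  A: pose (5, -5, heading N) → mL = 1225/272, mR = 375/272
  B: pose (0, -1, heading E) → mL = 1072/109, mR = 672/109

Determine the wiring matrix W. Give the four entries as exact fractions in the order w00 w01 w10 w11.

obs A: pose=(5,-5,N) → sL=50/17, sR=25/16, mL=1225/272, mR=375/272
obs B: pose=(0,-1,E) → sL=8, sR=200/109, mL=1072/109, mR=672/109
sensor matrix S = [[50/17, 25/16], [8, 200/109]]; det S = -26325/3706
solve [mL_A; mL_B] = S·[w00; w01] and [mR_A; mR_B] = S·[w10; w11]:
  w00 = 1, w01 = 1, w10 = 1, w11 = -1

1 1 1 -1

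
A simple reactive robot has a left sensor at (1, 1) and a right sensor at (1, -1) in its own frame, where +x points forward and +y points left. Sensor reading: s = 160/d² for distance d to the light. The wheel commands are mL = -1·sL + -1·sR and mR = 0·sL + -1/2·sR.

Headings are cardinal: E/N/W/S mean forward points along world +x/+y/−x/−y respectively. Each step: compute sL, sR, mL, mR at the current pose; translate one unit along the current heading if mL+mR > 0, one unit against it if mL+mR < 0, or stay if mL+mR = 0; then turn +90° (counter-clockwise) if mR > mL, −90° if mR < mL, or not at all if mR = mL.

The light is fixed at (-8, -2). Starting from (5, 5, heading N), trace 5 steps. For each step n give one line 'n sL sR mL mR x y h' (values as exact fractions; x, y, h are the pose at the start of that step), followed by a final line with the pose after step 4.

0 10/13 8/13 -18/13 -4/13 5 5 N
1 160/169 160/193 -57920/32617 -80/193 5 4 W
2 16/25 80/97 -3552/2425 -40/97 6 4 S
3 160/289 160/261 -88000/75429 -80/261 6 5 E
4 10/13 8/13 -18/13 -4/13 5 5 N
final 5 4 W

n=0: pose=(5,5,N); sL=10/13, sR=8/13; mL=-18/13, mR=-4/13; mL+mR=-22/13 → advance -1; mR−mL=14/13 → turn +1·90°
n=1: pose=(5,4,W); sL=160/169, sR=160/193; mL=-57920/32617, mR=-80/193; mL+mR=-71440/32617 → advance -1; mR−mL=44400/32617 → turn +1·90°
n=2: pose=(6,4,S); sL=16/25, sR=80/97; mL=-3552/2425, mR=-40/97; mL+mR=-4552/2425 → advance -1; mR−mL=2552/2425 → turn +1·90°
n=3: pose=(6,5,E); sL=160/289, sR=160/261; mL=-88000/75429, mR=-80/261; mL+mR=-37040/25143 → advance -1; mR−mL=64880/75429 → turn +1·90°
n=4: pose=(5,5,N); sL=10/13, sR=8/13; mL=-18/13, mR=-4/13; mL+mR=-22/13 → advance -1; mR−mL=14/13 → turn +1·90°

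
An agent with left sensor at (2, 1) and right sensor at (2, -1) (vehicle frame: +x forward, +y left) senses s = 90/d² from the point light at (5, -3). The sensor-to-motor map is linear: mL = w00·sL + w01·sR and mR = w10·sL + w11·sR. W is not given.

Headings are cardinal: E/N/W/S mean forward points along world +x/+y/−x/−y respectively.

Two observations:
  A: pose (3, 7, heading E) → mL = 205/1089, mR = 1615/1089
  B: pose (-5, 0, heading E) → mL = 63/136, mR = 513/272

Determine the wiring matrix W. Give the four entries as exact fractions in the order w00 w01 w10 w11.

obs A: pose=(3,7,E) → sL=90/121, sR=10/9, mL=205/1089, mR=1615/1089
obs B: pose=(-5,0,E) → sL=9/8, sR=45/34, mL=63/136, mR=513/272
sensor matrix S = [[90/121, 10/9], [9/8, 45/34]]; det S = -2185/8228
solve [mL_A; mL_B] = S·[w00; w01] and [mR_A; mR_B] = S·[w10; w11]:
  w00 = 1, w01 = -1/2, w10 = 1/2, w11 = 1

1 -1/2 1/2 1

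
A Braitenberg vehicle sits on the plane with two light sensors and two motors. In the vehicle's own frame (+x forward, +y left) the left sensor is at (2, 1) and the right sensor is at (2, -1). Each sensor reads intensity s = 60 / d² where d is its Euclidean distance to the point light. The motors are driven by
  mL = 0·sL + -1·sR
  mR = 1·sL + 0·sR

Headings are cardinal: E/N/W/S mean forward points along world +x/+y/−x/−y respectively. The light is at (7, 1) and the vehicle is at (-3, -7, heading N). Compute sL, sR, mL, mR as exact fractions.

left sensor world pos  = (-4, -5); dL² = 157
right sensor world pos = (-2, -5); dR² = 117
sL = 60/157 = 60/157
sR = 60/117 = 20/39
mL = 0·sL + -1·sR = -20/39
mR = 1·sL + 0·sR = 60/157

60/157 20/39 -20/39 60/157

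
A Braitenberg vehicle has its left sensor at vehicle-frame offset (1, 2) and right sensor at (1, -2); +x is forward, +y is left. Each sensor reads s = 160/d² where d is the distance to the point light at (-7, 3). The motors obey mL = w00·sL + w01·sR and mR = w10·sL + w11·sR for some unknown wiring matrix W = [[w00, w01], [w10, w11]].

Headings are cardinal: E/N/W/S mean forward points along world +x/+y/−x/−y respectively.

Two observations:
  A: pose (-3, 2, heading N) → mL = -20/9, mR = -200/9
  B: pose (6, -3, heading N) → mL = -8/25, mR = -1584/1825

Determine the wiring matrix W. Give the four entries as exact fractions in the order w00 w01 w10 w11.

0 -1/2 -1/2 -1/2

obs A: pose=(-3,2,N) → sL=40, sR=40/9, mL=-20/9, mR=-200/9
obs B: pose=(6,-3,N) → sL=80/73, sR=16/25, mL=-8/25, mR=-1584/1825
sensor matrix S = [[40, 40/9], [80/73, 16/25]]; det S = 68096/3285
solve [mL_A; mL_B] = S·[w00; w01] and [mR_A; mR_B] = S·[w10; w11]:
  w00 = 0, w01 = -1/2, w10 = -1/2, w11 = -1/2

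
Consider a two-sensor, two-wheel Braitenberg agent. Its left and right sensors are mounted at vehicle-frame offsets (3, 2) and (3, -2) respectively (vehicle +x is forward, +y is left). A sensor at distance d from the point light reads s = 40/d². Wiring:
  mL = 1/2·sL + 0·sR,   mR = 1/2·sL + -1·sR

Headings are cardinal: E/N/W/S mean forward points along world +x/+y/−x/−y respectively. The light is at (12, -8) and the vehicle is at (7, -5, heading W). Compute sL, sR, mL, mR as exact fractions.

left sensor world pos  = (4, -7); dL² = 65
right sensor world pos = (4, -3); dR² = 89
sL = 40/65 = 8/13
sR = 40/89 = 40/89
mL = 1/2·sL + 0·sR = 4/13
mR = 1/2·sL + -1·sR = -164/1157

8/13 40/89 4/13 -164/1157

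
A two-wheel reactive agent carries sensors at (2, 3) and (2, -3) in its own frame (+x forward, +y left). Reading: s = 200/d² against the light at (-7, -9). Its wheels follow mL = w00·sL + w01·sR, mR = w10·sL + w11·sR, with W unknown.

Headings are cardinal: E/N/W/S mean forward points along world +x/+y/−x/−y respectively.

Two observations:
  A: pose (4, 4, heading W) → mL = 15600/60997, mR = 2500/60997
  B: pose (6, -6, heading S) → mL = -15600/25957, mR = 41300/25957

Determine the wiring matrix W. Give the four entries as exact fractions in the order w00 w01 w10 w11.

obs A: pose=(4,4,W) → sL=200/181, sR=200/337, mL=15600/60997, mR=2500/60997
obs B: pose=(6,-6,S) → sL=200/257, sR=200/101, mL=-15600/25957, mR=41300/25957
sensor matrix S = [[200/181, 200/337], [200/257, 200/101]]; det S = 2733120000/1583299129
solve [mL_A; mL_B] = S·[w00; w01] and [mR_A; mR_B] = S·[w10; w11]:
  w00 = 1/2, w01 = -1/2, w10 = -1/2, w11 = 1

1/2 -1/2 -1/2 1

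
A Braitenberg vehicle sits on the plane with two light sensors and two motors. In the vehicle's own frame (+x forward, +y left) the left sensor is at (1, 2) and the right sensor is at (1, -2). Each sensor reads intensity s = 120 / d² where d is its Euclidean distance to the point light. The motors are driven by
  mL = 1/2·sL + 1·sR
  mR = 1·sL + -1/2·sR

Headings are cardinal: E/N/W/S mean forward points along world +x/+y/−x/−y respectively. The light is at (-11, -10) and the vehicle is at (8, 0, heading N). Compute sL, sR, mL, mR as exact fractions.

12/41 60/281 4146/11521 2142/11521

left sensor world pos  = (6, 1); dL² = 410
right sensor world pos = (10, 1); dR² = 562
sL = 120/410 = 12/41
sR = 120/562 = 60/281
mL = 1/2·sL + 1·sR = 4146/11521
mR = 1·sL + -1/2·sR = 2142/11521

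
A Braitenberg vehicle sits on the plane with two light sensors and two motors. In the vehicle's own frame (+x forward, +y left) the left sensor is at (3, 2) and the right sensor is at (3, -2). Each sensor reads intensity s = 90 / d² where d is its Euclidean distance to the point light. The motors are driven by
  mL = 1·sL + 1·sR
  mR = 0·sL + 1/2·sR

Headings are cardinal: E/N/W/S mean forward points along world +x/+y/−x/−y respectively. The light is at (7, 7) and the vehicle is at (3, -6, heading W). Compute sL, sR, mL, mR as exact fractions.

left sensor world pos  = (0, -8); dL² = 274
right sensor world pos = (0, -4); dR² = 170
sL = 90/274 = 45/137
sR = 90/170 = 9/17
mL = 1·sL + 1·sR = 1998/2329
mR = 0·sL + 1/2·sR = 9/34

45/137 9/17 1998/2329 9/34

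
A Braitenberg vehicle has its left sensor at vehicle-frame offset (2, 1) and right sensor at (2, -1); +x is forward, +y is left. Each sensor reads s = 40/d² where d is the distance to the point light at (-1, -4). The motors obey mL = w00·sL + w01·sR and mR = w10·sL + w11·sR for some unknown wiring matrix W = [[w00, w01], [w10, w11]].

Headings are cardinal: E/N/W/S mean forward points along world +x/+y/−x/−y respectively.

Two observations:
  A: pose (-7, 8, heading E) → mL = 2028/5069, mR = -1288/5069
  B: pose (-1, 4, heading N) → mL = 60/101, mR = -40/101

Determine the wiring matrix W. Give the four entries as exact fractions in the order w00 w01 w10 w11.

obs A: pose=(-7,8,E) → sL=8/37, sR=40/137, mL=2028/5069, mR=-1288/5069
obs B: pose=(-1,4,N) → sL=40/101, sR=40/101, mL=60/101, mR=-40/101
sensor matrix S = [[8/37, 40/137], [40/101, 40/101]]; det S = -15360/511969
solve [mL_A; mL_B] = S·[w00; w01] and [mR_A; mR_B] = S·[w10; w11]:
  w00 = 1/2, w01 = 1, w10 = -1/2, w11 = -1/2

1/2 1 -1/2 -1/2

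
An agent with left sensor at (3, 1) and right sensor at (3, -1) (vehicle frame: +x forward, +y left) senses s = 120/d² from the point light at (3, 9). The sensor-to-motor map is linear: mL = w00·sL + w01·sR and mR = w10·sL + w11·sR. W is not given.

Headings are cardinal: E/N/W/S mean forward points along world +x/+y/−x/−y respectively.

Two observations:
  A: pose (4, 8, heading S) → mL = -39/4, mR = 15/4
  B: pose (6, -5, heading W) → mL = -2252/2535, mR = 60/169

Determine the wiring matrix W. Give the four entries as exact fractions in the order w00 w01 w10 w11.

obs A: pose=(4,8,S) → sL=6, sR=15/2, mL=-39/4, mR=15/4
obs B: pose=(6,-5,W) → sL=8/15, sR=120/169, mL=-2252/2535, mR=60/169
sensor matrix S = [[6, 15/2], [8/15, 120/169]]; det S = 44/169
solve [mL_A; mL_B] = S·[w00; w01] and [mR_A; mR_B] = S·[w10; w11]:
  w00 = -1, w01 = -1/2, w10 = 0, w11 = 1/2

-1 -1/2 0 1/2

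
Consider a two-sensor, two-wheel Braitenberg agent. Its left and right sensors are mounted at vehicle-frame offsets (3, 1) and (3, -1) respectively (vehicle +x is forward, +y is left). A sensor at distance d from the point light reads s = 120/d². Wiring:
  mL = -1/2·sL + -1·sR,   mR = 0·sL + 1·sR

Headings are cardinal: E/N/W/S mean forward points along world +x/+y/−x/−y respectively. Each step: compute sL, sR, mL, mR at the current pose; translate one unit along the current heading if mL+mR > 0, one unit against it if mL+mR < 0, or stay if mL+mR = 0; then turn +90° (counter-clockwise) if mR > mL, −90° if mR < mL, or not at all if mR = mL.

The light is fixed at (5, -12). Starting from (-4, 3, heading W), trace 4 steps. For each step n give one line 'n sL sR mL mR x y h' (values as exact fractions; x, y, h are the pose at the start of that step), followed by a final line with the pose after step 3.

n=0: pose=(-4,3,W); sL=6/17, sR=3/10; mL=-81/170, mR=3/10; mL+mR=-3/17 → advance -1; mR−mL=66/85 → turn +1·90°
n=1: pose=(-3,3,S); sL=120/193, sR=8/15; mL=-2444/2895, mR=8/15; mL+mR=-60/193 → advance -1; mR−mL=3988/2895 → turn +1·90°
n=2: pose=(-3,4,E); sL=60/157, sR=12/25; mL=-2634/3925, mR=12/25; mL+mR=-30/157 → advance -1; mR−mL=4518/3925 → turn +1·90°
n=3: pose=(-4,4,N); sL=120/461, sR=24/85; mL=-16164/39185, mR=24/85; mL+mR=-60/461 → advance -1; mR−mL=27228/39185 → turn +1·90°

0 6/17 3/10 -81/170 3/10 -4 3 W
1 120/193 8/15 -2444/2895 8/15 -3 3 S
2 60/157 12/25 -2634/3925 12/25 -3 4 E
3 120/461 24/85 -16164/39185 24/85 -4 4 N
final -4 3 W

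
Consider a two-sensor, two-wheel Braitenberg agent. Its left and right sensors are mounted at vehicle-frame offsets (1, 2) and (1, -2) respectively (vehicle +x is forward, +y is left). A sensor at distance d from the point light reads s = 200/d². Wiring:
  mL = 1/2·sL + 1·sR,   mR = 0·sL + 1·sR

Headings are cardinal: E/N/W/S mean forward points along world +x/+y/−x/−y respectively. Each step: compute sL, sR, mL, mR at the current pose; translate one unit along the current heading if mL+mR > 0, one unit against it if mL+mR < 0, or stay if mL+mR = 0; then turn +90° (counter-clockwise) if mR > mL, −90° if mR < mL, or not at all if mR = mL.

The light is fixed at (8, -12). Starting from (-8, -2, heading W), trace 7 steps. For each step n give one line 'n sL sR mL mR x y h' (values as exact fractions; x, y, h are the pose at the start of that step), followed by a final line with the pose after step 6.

n=0: pose=(-8,-2,W); sL=200/353, sR=200/433; mL=113900/152849, mR=200/433; mL+mR=184500/152849 → advance +1; mR−mL=-100/353 → turn -1·90°
n=1: pose=(-9,-2,N); sL=100/241, sR=100/173; mL=32750/41693, mR=100/173; mL+mR=56850/41693 → advance +1; mR−mL=-50/241 → turn -1·90°
n=2: pose=(-9,-1,E); sL=8/17, sR=200/337; mL=4748/5729, mR=200/337; mL+mR=8148/5729 → advance +1; mR−mL=-4/17 → turn -1·90°
n=3: pose=(-8,-1,S); sL=25/37, sR=25/53; mL=3175/3922, mR=25/53; mL+mR=5025/3922 → advance +1; mR−mL=-25/74 → turn -1·90°
n=4: pose=(-8,-2,W); sL=200/353, sR=200/433; mL=113900/152849, mR=200/433; mL+mR=184500/152849 → advance +1; mR−mL=-100/353 → turn -1·90°
n=5: pose=(-9,-2,N); sL=100/241, sR=100/173; mL=32750/41693, mR=100/173; mL+mR=56850/41693 → advance +1; mR−mL=-50/241 → turn -1·90°
n=6: pose=(-9,-1,E); sL=8/17, sR=200/337; mL=4748/5729, mR=200/337; mL+mR=8148/5729 → advance +1; mR−mL=-4/17 → turn -1·90°

0 200/353 200/433 113900/152849 200/433 -8 -2 W
1 100/241 100/173 32750/41693 100/173 -9 -2 N
2 8/17 200/337 4748/5729 200/337 -9 -1 E
3 25/37 25/53 3175/3922 25/53 -8 -1 S
4 200/353 200/433 113900/152849 200/433 -8 -2 W
5 100/241 100/173 32750/41693 100/173 -9 -2 N
6 8/17 200/337 4748/5729 200/337 -9 -1 E
final -8 -1 S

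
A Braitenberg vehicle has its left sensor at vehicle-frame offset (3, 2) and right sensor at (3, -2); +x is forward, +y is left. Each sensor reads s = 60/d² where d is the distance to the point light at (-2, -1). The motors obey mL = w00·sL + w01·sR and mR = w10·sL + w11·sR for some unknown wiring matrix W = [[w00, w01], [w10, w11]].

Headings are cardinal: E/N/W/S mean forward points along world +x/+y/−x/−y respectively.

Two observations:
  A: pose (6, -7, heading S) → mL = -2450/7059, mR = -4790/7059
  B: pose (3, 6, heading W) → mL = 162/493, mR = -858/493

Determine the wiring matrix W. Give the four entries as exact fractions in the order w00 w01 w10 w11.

1/2 -1 -1/2 -1

obs A: pose=(6,-7,S) → sL=60/181, sR=20/39, mL=-2450/7059, mR=-4790/7059
obs B: pose=(3,6,W) → sL=60/29, sR=12/17, mL=162/493, mR=-858/493
sensor matrix S = [[60/181, 20/39], [60/29, 12/17]]; det S = -959360/1160029
solve [mL_A; mL_B] = S·[w00; w01] and [mR_A; mR_B] = S·[w10; w11]:
  w00 = 1/2, w01 = -1, w10 = -1/2, w11 = -1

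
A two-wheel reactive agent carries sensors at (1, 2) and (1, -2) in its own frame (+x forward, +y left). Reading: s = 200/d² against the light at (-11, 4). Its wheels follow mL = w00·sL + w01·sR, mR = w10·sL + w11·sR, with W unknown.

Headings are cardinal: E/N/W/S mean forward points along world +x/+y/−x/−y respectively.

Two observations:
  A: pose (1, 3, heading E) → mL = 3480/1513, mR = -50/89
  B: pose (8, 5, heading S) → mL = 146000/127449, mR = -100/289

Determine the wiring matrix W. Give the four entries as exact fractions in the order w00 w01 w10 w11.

1 1 0 -1/2

obs A: pose=(1,3,E) → sL=20/17, sR=100/89, mL=3480/1513, mR=-50/89
obs B: pose=(8,5,S) → sL=200/441, sR=200/289, mL=146000/127449, mR=-100/289
sensor matrix S = [[20/17, 100/89], [200/441, 200/289]]; det S = 58736000/192830337
solve [mL_A; mL_B] = S·[w00; w01] and [mR_A; mR_B] = S·[w10; w11]:
  w00 = 1, w01 = 1, w10 = 0, w11 = -1/2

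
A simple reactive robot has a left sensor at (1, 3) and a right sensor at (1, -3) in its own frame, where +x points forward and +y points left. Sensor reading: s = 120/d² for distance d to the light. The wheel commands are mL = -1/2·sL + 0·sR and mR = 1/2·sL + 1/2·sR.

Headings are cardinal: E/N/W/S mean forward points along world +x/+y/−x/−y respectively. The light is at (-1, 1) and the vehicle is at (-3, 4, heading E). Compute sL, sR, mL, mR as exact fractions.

120/37 120 -60/37 2280/37

left sensor world pos  = (-2, 7); dL² = 37
right sensor world pos = (-2, 1); dR² = 1
sL = 120/37 = 120/37
sR = 120/1 = 120
mL = -1/2·sL + 0·sR = -60/37
mR = 1/2·sL + 1/2·sR = 2280/37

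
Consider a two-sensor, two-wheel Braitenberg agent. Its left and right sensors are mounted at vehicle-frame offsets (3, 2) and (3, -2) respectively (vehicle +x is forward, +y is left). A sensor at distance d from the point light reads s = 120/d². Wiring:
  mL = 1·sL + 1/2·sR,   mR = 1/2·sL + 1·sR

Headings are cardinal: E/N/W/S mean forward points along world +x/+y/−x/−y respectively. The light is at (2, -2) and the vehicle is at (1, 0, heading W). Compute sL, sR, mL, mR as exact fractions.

15/2 15/4 75/8 15/2

left sensor world pos  = (-2, -2); dL² = 16
right sensor world pos = (-2, 2); dR² = 32
sL = 120/16 = 15/2
sR = 120/32 = 15/4
mL = 1·sL + 1/2·sR = 75/8
mR = 1/2·sL + 1·sR = 15/2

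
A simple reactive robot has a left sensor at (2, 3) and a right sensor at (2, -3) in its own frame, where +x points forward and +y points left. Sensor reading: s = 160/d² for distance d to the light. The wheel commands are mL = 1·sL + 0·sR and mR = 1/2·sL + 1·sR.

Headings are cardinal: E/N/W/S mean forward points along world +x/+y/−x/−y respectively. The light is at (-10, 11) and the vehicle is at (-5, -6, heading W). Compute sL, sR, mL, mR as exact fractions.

left sensor world pos  = (-7, -9); dL² = 409
right sensor world pos = (-7, -3); dR² = 205
sL = 160/409 = 160/409
sR = 160/205 = 32/41
mL = 1·sL + 0·sR = 160/409
mR = 1/2·sL + 1·sR = 16368/16769

160/409 32/41 160/409 16368/16769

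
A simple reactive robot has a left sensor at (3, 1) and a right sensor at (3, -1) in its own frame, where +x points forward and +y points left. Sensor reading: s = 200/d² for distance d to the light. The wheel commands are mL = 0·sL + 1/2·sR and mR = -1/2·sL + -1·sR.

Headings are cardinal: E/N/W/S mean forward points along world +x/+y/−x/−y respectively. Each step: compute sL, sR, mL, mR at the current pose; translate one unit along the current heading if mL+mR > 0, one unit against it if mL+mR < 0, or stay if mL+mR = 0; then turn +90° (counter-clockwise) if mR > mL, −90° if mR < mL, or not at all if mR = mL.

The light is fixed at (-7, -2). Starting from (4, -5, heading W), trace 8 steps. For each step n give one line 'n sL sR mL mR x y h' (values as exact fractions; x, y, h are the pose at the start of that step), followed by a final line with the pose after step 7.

0 5/2 50/17 25/17 -285/68 4 -5 W
1 200/121 200/169 100/169 -41100/20449 5 -5 N
2 100/117 4/5 2/5 -718/585 5 -6 E
3 200/193 200/149 100/149 -53500/28757 4 -6 S
4 5/2 50/17 25/17 -285/68 4 -5 W
5 200/121 200/169 100/169 -41100/20449 5 -5 N
6 100/117 4/5 2/5 -718/585 5 -6 E
7 200/193 200/149 100/149 -53500/28757 4 -6 S
final 4 -5 W

n=0: pose=(4,-5,W); sL=5/2, sR=50/17; mL=25/17, mR=-285/68; mL+mR=-185/68 → advance -1; mR−mL=-385/68 → turn -1·90°
n=1: pose=(5,-5,N); sL=200/121, sR=200/169; mL=100/169, mR=-41100/20449; mL+mR=-29000/20449 → advance -1; mR−mL=-53200/20449 → turn -1·90°
n=2: pose=(5,-6,E); sL=100/117, sR=4/5; mL=2/5, mR=-718/585; mL+mR=-484/585 → advance -1; mR−mL=-952/585 → turn -1·90°
n=3: pose=(4,-6,S); sL=200/193, sR=200/149; mL=100/149, mR=-53500/28757; mL+mR=-34200/28757 → advance -1; mR−mL=-72800/28757 → turn -1·90°
n=4: pose=(4,-5,W); sL=5/2, sR=50/17; mL=25/17, mR=-285/68; mL+mR=-185/68 → advance -1; mR−mL=-385/68 → turn -1·90°
n=5: pose=(5,-5,N); sL=200/121, sR=200/169; mL=100/169, mR=-41100/20449; mL+mR=-29000/20449 → advance -1; mR−mL=-53200/20449 → turn -1·90°
n=6: pose=(5,-6,E); sL=100/117, sR=4/5; mL=2/5, mR=-718/585; mL+mR=-484/585 → advance -1; mR−mL=-952/585 → turn -1·90°
n=7: pose=(4,-6,S); sL=200/193, sR=200/149; mL=100/149, mR=-53500/28757; mL+mR=-34200/28757 → advance -1; mR−mL=-72800/28757 → turn -1·90°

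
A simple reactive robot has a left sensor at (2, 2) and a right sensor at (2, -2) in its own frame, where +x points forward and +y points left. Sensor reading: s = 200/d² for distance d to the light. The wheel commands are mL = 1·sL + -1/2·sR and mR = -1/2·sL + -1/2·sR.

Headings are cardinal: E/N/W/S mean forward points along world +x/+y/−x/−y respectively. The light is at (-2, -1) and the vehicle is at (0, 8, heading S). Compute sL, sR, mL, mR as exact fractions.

left sensor world pos  = (2, 6); dL² = 65
right sensor world pos = (-2, 6); dR² = 49
sL = 200/65 = 40/13
sR = 200/49 = 200/49
mL = 1·sL + -1/2·sR = 660/637
mR = -1/2·sL + -1/2·sR = -2280/637

40/13 200/49 660/637 -2280/637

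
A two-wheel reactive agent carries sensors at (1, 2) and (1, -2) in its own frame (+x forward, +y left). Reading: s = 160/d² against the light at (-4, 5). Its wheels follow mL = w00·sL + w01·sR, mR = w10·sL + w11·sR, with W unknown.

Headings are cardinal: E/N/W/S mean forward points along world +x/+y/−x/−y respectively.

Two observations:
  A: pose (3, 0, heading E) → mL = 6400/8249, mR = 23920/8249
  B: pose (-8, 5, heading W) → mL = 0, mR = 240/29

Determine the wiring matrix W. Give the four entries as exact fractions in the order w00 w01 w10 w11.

1 -1 1 1/2

obs A: pose=(3,0,E) → sL=160/73, sR=160/113, mL=6400/8249, mR=23920/8249
obs B: pose=(-8,5,W) → sL=160/29, sR=160/29, mL=0, mR=240/29
sensor matrix S = [[160/73, 160/113], [160/29, 160/29]]; det S = 1024000/239221
solve [mL_A; mL_B] = S·[w00; w01] and [mR_A; mR_B] = S·[w10; w11]:
  w00 = 1, w01 = -1, w10 = 1, w11 = 1/2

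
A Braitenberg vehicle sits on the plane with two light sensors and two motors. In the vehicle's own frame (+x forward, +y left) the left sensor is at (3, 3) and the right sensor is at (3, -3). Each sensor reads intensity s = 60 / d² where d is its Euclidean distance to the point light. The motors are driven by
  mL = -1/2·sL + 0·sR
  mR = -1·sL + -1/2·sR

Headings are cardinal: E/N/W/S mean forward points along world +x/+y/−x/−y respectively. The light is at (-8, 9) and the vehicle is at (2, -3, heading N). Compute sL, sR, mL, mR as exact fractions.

left sensor world pos  = (-1, 0); dL² = 130
right sensor world pos = (5, 0); dR² = 250
sL = 60/130 = 6/13
sR = 60/250 = 6/25
mL = -1/2·sL + 0·sR = -3/13
mR = -1·sL + -1/2·sR = -189/325

6/13 6/25 -3/13 -189/325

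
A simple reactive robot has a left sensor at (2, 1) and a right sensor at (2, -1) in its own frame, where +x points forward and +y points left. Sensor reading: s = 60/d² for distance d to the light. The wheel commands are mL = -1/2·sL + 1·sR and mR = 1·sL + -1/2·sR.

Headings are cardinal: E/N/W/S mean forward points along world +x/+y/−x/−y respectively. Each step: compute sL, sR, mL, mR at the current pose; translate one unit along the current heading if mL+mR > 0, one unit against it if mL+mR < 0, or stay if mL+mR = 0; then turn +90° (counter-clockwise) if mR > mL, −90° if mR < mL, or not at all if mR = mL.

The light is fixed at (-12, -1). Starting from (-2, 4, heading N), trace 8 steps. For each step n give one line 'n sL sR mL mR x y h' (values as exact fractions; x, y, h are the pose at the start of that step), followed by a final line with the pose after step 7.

0 6/13 6/17 27/221 63/221 -2 4 N
1 60/89 60/113 1950/10057 4110/10057 -2 5 W
2 15/29 3/4 57/116 33/232 -3 5 S
3 12/13 12/17 54/221 126/221 -3 4 W
4 2/3 30/29 61/87 13/87 -4 4 S
5 4/3 60/61 58/183 154/183 -4 3 W
6 15/17 3/2 18/17 9/68 -5 3 S
7 60/29 60/41 510/1189 1590/1189 -5 2 W
final -6 2 S

n=0: pose=(-2,4,N); sL=6/13, sR=6/17; mL=27/221, mR=63/221; mL+mR=90/221 → advance +1; mR−mL=36/221 → turn +1·90°
n=1: pose=(-2,5,W); sL=60/89, sR=60/113; mL=1950/10057, mR=4110/10057; mL+mR=6060/10057 → advance +1; mR−mL=2160/10057 → turn +1·90°
n=2: pose=(-3,5,S); sL=15/29, sR=3/4; mL=57/116, mR=33/232; mL+mR=147/232 → advance +1; mR−mL=-81/232 → turn -1·90°
n=3: pose=(-3,4,W); sL=12/13, sR=12/17; mL=54/221, mR=126/221; mL+mR=180/221 → advance +1; mR−mL=72/221 → turn +1·90°
n=4: pose=(-4,4,S); sL=2/3, sR=30/29; mL=61/87, mR=13/87; mL+mR=74/87 → advance +1; mR−mL=-16/29 → turn -1·90°
n=5: pose=(-4,3,W); sL=4/3, sR=60/61; mL=58/183, mR=154/183; mL+mR=212/183 → advance +1; mR−mL=32/61 → turn +1·90°
n=6: pose=(-5,3,S); sL=15/17, sR=3/2; mL=18/17, mR=9/68; mL+mR=81/68 → advance +1; mR−mL=-63/68 → turn -1·90°
n=7: pose=(-5,2,W); sL=60/29, sR=60/41; mL=510/1189, mR=1590/1189; mL+mR=2100/1189 → advance +1; mR−mL=1080/1189 → turn +1·90°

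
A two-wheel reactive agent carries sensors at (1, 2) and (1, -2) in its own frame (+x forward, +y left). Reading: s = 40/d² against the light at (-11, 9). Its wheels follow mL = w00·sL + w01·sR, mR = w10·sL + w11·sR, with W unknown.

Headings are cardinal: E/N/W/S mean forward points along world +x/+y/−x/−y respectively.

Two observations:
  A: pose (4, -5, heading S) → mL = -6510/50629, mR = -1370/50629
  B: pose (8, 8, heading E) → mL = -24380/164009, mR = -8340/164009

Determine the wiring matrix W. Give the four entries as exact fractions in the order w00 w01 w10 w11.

obs A: pose=(4,-5,S) → sL=20/257, sR=20/197, mL=-6510/50629, mR=-1370/50629
obs B: pose=(8,8,E) → sL=40/401, sR=40/409, mL=-24380/164009, mR=-8340/164009
sensor matrix S = [[20/257, 20/197], [40/401, 40/409]]; det S = -20892800/8303611661
solve [mL_A; mL_B] = S·[w00; w01] and [mR_A; mR_B] = S·[w10; w11]:
  w00 = -1, w01 = -1/2, w10 = -1, w11 = 1/2

-1 -1/2 -1 1/2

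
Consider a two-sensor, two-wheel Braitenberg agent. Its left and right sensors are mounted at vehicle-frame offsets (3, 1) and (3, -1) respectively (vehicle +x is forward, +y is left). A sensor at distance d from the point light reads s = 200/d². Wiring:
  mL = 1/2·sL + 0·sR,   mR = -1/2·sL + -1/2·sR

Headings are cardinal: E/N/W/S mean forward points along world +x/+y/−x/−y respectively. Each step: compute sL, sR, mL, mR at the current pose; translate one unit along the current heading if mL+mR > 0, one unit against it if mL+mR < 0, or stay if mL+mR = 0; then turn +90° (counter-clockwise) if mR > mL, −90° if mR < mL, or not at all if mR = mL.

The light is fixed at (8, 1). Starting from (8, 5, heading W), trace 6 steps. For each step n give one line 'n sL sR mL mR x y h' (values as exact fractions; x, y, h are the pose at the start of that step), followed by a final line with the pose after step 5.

0 100/9 100/17 50/9 -1300/153 8 5 W
1 200/49 200/53 100/49 -10200/2597 9 5 N
2 25/4 10 25/8 -65/8 9 4 E
3 200 200 100 -200 8 4 S
4 100/9 100/17 50/9 -1300/153 8 5 W
5 200/49 200/53 100/49 -10200/2597 9 5 N
final 9 4 E

n=0: pose=(8,5,W); sL=100/9, sR=100/17; mL=50/9, mR=-1300/153; mL+mR=-50/17 → advance -1; mR−mL=-2150/153 → turn -1·90°
n=1: pose=(9,5,N); sL=200/49, sR=200/53; mL=100/49, mR=-10200/2597; mL+mR=-100/53 → advance -1; mR−mL=-15500/2597 → turn -1·90°
n=2: pose=(9,4,E); sL=25/4, sR=10; mL=25/8, mR=-65/8; mL+mR=-5 → advance -1; mR−mL=-45/4 → turn -1·90°
n=3: pose=(8,4,S); sL=200, sR=200; mL=100, mR=-200; mL+mR=-100 → advance -1; mR−mL=-300 → turn -1·90°
n=4: pose=(8,5,W); sL=100/9, sR=100/17; mL=50/9, mR=-1300/153; mL+mR=-50/17 → advance -1; mR−mL=-2150/153 → turn -1·90°
n=5: pose=(9,5,N); sL=200/49, sR=200/53; mL=100/49, mR=-10200/2597; mL+mR=-100/53 → advance -1; mR−mL=-15500/2597 → turn -1·90°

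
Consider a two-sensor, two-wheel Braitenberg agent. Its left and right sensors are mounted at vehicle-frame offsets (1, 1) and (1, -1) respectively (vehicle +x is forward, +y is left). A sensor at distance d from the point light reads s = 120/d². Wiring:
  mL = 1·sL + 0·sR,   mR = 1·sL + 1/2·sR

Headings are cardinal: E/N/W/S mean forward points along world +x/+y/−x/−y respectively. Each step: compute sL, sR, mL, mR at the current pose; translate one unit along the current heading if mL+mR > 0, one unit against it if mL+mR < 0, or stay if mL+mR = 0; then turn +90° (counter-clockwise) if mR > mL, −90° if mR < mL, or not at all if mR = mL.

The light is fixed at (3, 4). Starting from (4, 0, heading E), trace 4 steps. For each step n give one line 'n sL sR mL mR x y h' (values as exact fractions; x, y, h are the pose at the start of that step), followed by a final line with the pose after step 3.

0 120/13 120/29 120/13 4260/377 4 0 E
1 12 20/3 12 46/3 5 0 N
2 120/17 24 120/17 324/17 5 1 W
3 6 15/2 6 39/4 4 1 S
final 4 0 E

n=0: pose=(4,0,E); sL=120/13, sR=120/29; mL=120/13, mR=4260/377; mL+mR=7740/377 → advance +1; mR−mL=60/29 → turn +1·90°
n=1: pose=(5,0,N); sL=12, sR=20/3; mL=12, mR=46/3; mL+mR=82/3 → advance +1; mR−mL=10/3 → turn +1·90°
n=2: pose=(5,1,W); sL=120/17, sR=24; mL=120/17, mR=324/17; mL+mR=444/17 → advance +1; mR−mL=12 → turn +1·90°
n=3: pose=(4,1,S); sL=6, sR=15/2; mL=6, mR=39/4; mL+mR=63/4 → advance +1; mR−mL=15/4 → turn +1·90°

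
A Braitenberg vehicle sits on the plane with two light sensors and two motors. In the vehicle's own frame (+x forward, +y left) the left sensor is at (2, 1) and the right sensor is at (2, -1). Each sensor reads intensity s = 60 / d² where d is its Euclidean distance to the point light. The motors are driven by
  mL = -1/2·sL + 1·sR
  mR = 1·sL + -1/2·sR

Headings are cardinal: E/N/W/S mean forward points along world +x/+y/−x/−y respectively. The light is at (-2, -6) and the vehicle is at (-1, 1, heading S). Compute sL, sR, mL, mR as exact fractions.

60/29 12/5 198/145 126/145

left sensor world pos  = (0, -1); dL² = 29
right sensor world pos = (-2, -1); dR² = 25
sL = 60/29 = 60/29
sR = 60/25 = 12/5
mL = -1/2·sL + 1·sR = 198/145
mR = 1·sL + -1/2·sR = 126/145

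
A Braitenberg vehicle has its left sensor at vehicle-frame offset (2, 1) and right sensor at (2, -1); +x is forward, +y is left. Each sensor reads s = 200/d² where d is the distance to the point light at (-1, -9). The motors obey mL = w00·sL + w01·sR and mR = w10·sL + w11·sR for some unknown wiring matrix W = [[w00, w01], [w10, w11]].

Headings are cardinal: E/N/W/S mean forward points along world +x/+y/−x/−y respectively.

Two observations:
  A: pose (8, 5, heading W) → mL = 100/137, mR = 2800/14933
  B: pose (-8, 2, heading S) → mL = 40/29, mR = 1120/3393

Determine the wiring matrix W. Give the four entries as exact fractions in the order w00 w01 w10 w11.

0 1 1 -1

obs A: pose=(8,5,W) → sL=100/109, sR=100/137, mL=100/137, mR=2800/14933
obs B: pose=(-8,2,S) → sL=200/117, sR=40/29, mL=40/29, mR=1120/3393
sensor matrix S = [[100/109, 100/137], [200/117, 40/29]]; det S = 896000/50667669
solve [mL_A; mL_B] = S·[w00; w01] and [mR_A; mR_B] = S·[w10; w11]:
  w00 = 0, w01 = 1, w10 = 1, w11 = -1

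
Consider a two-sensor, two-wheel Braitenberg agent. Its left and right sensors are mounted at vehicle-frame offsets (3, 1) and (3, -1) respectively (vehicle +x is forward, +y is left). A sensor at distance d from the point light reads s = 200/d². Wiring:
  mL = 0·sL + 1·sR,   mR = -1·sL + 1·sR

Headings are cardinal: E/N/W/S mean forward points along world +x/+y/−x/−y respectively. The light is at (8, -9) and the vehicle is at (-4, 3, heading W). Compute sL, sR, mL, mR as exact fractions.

100/173 100/197 100/197 -2400/34081

left sensor world pos  = (-7, 2); dL² = 346
right sensor world pos = (-7, 4); dR² = 394
sL = 200/346 = 100/173
sR = 200/394 = 100/197
mL = 0·sL + 1·sR = 100/197
mR = -1·sL + 1·sR = -2400/34081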